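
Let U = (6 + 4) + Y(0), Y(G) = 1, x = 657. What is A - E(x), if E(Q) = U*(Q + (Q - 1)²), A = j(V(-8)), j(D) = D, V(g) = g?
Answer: -4740931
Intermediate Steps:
A = -8
U = 11 (U = (6 + 4) + 1 = 10 + 1 = 11)
E(Q) = 11*Q + 11*(-1 + Q)² (E(Q) = 11*(Q + (Q - 1)²) = 11*(Q + (-1 + Q)²) = 11*Q + 11*(-1 + Q)²)
A - E(x) = -8 - (11*657 + 11*(-1 + 657)²) = -8 - (7227 + 11*656²) = -8 - (7227 + 11*430336) = -8 - (7227 + 4733696) = -8 - 1*4740923 = -8 - 4740923 = -4740931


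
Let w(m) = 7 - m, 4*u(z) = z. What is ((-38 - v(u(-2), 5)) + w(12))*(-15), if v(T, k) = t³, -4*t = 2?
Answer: 5145/8 ≈ 643.13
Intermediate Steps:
t = -½ (t = -¼*2 = -½ ≈ -0.50000)
u(z) = z/4
v(T, k) = -⅛ (v(T, k) = (-½)³ = -⅛)
((-38 - v(u(-2), 5)) + w(12))*(-15) = ((-38 - 1*(-⅛)) + (7 - 1*12))*(-15) = ((-38 + ⅛) + (7 - 12))*(-15) = (-303/8 - 5)*(-15) = -343/8*(-15) = 5145/8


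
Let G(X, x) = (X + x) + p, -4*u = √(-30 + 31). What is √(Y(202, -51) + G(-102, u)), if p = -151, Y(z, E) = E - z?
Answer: 45*I/2 ≈ 22.5*I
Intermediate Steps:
u = -¼ (u = -√(-30 + 31)/4 = -√1/4 = -¼*1 = -¼ ≈ -0.25000)
G(X, x) = -151 + X + x (G(X, x) = (X + x) - 151 = -151 + X + x)
√(Y(202, -51) + G(-102, u)) = √((-51 - 1*202) + (-151 - 102 - ¼)) = √((-51 - 202) - 1013/4) = √(-253 - 1013/4) = √(-2025/4) = 45*I/2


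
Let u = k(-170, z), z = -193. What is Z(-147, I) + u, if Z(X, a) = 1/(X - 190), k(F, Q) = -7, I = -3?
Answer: -2360/337 ≈ -7.0030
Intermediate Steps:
Z(X, a) = 1/(-190 + X)
u = -7
Z(-147, I) + u = 1/(-190 - 147) - 7 = 1/(-337) - 7 = -1/337 - 7 = -2360/337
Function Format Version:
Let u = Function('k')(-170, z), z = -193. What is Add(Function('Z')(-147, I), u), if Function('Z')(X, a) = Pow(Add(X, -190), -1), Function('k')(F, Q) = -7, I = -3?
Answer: Rational(-2360, 337) ≈ -7.0030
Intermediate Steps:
Function('Z')(X, a) = Pow(Add(-190, X), -1)
u = -7
Add(Function('Z')(-147, I), u) = Add(Pow(Add(-190, -147), -1), -7) = Add(Pow(-337, -1), -7) = Add(Rational(-1, 337), -7) = Rational(-2360, 337)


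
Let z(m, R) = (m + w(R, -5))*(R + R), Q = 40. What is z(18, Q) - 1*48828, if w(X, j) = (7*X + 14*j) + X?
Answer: -27388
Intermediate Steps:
w(X, j) = 8*X + 14*j
z(m, R) = 2*R*(-70 + m + 8*R) (z(m, R) = (m + (8*R + 14*(-5)))*(R + R) = (m + (8*R - 70))*(2*R) = (m + (-70 + 8*R))*(2*R) = (-70 + m + 8*R)*(2*R) = 2*R*(-70 + m + 8*R))
z(18, Q) - 1*48828 = 2*40*(-70 + 18 + 8*40) - 1*48828 = 2*40*(-70 + 18 + 320) - 48828 = 2*40*268 - 48828 = 21440 - 48828 = -27388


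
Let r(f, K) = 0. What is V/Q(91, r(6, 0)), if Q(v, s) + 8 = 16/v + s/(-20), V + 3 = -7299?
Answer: 332241/356 ≈ 933.26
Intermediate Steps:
V = -7302 (V = -3 - 7299 = -7302)
Q(v, s) = -8 + 16/v - s/20 (Q(v, s) = -8 + (16/v + s/(-20)) = -8 + (16/v + s*(-1/20)) = -8 + (16/v - s/20) = -8 + 16/v - s/20)
V/Q(91, r(6, 0)) = -7302/(-8 + 16/91 - 1/20*0) = -7302/(-8 + 16*(1/91) + 0) = -7302/(-8 + 16/91 + 0) = -7302/(-712/91) = -7302*(-91/712) = 332241/356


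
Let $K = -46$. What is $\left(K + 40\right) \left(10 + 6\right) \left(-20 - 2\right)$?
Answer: $2112$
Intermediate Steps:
$\left(K + 40\right) \left(10 + 6\right) \left(-20 - 2\right) = \left(-46 + 40\right) \left(10 + 6\right) \left(-20 - 2\right) = - 6 \cdot 16 \left(-22\right) = \left(-6\right) \left(-352\right) = 2112$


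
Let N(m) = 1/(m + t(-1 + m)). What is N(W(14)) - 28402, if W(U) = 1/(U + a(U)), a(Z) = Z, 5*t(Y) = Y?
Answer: -312492/11 ≈ -28408.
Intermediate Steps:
t(Y) = Y/5
W(U) = 1/(2*U) (W(U) = 1/(U + U) = 1/(2*U))
N(m) = 1/(-1/5 + 6*m/5) (N(m) = 1/(m + (-1 + m)/5) = 1/(m + (-1/5 + m/5)) = 1/(-1/5 + 6*m/5))
N(W(14)) - 28402 = 5/(-1 + 6*((1/2)/14)) - 28402 = 5/(-1 + 6*((1/2)*(1/14))) - 28402 = 5/(-1 + 6*(1/28)) - 28402 = 5/(-1 + 3/14) - 28402 = 5/(-11/14) - 28402 = 5*(-14/11) - 28402 = -70/11 - 28402 = -312492/11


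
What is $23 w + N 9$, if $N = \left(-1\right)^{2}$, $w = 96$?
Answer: $2217$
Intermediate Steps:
$N = 1$
$23 w + N 9 = 23 \cdot 96 + 1 \cdot 9 = 2208 + 9 = 2217$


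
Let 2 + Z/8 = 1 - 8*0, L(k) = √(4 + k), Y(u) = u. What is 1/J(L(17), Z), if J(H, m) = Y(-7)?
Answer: -⅐ ≈ -0.14286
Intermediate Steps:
Z = -8 (Z = -16 + 8*(1 - 8*0) = -16 + 8*(1 + 0) = -16 + 8*1 = -16 + 8 = -8)
J(H, m) = -7
1/J(L(17), Z) = 1/(-7) = -⅐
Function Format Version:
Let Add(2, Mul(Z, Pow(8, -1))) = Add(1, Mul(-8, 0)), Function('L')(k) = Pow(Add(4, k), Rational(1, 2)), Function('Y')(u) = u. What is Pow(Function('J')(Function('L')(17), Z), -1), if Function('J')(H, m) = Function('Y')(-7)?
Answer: Rational(-1, 7) ≈ -0.14286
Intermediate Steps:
Z = -8 (Z = Add(-16, Mul(8, Add(1, Mul(-8, 0)))) = Add(-16, Mul(8, Add(1, 0))) = Add(-16, Mul(8, 1)) = Add(-16, 8) = -8)
Function('J')(H, m) = -7
Pow(Function('J')(Function('L')(17), Z), -1) = Pow(-7, -1) = Rational(-1, 7)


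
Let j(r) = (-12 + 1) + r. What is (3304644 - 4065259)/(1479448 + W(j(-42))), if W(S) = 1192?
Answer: -152123/296128 ≈ -0.51371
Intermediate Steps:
j(r) = -11 + r
(3304644 - 4065259)/(1479448 + W(j(-42))) = (3304644 - 4065259)/(1479448 + 1192) = -760615/1480640 = -760615*1/1480640 = -152123/296128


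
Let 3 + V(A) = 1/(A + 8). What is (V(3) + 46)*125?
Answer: 59250/11 ≈ 5386.4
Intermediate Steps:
V(A) = -3 + 1/(8 + A) (V(A) = -3 + 1/(A + 8) = -3 + 1/(8 + A))
(V(3) + 46)*125 = ((-23 - 3*3)/(8 + 3) + 46)*125 = ((-23 - 9)/11 + 46)*125 = ((1/11)*(-32) + 46)*125 = (-32/11 + 46)*125 = (474/11)*125 = 59250/11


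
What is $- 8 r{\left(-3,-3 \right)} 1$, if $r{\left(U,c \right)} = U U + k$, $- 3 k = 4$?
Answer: $- \frac{184}{3} \approx -61.333$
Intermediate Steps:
$k = - \frac{4}{3}$ ($k = \left(- \frac{1}{3}\right) 4 = - \frac{4}{3} \approx -1.3333$)
$r{\left(U,c \right)} = - \frac{4}{3} + U^{2}$ ($r{\left(U,c \right)} = U U - \frac{4}{3} = U^{2} - \frac{4}{3} = - \frac{4}{3} + U^{2}$)
$- 8 r{\left(-3,-3 \right)} 1 = - 8 \left(- \frac{4}{3} + \left(-3\right)^{2}\right) 1 = - 8 \left(- \frac{4}{3} + 9\right) 1 = \left(-8\right) \frac{23}{3} \cdot 1 = \left(- \frac{184}{3}\right) 1 = - \frac{184}{3}$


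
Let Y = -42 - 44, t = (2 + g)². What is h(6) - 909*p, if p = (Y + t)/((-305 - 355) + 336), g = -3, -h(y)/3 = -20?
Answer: -6425/36 ≈ -178.47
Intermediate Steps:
h(y) = 60 (h(y) = -3*(-20) = 60)
t = 1 (t = (2 - 3)² = (-1)² = 1)
Y = -86
p = 85/324 (p = (-86 + 1)/((-305 - 355) + 336) = -85/(-660 + 336) = -85/(-324) = -85*(-1/324) = 85/324 ≈ 0.26235)
h(6) - 909*p = 60 - 909*85/324 = 60 - 8585/36 = -6425/36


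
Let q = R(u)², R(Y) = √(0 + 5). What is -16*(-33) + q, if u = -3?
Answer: 533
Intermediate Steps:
R(Y) = √5
q = 5 (q = (√5)² = 5)
-16*(-33) + q = -16*(-33) + 5 = 528 + 5 = 533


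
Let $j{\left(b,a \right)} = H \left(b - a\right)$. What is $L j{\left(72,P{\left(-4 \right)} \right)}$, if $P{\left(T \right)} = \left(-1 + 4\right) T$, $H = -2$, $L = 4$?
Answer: $-672$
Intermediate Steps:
$P{\left(T \right)} = 3 T$
$j{\left(b,a \right)} = - 2 b + 2 a$ ($j{\left(b,a \right)} = - 2 \left(b - a\right) = - 2 b + 2 a$)
$L j{\left(72,P{\left(-4 \right)} \right)} = 4 \left(\left(-2\right) 72 + 2 \cdot 3 \left(-4\right)\right) = 4 \left(-144 + 2 \left(-12\right)\right) = 4 \left(-144 - 24\right) = 4 \left(-168\right) = -672$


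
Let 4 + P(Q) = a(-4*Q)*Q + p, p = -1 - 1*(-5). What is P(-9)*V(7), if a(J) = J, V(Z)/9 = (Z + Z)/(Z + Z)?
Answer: -2916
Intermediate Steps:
V(Z) = 9 (V(Z) = 9*((Z + Z)/(Z + Z)) = 9*((2*Z)/((2*Z))) = 9*((2*Z)*(1/(2*Z))) = 9*1 = 9)
p = 4 (p = -1 + 5 = 4)
P(Q) = -4*Q**2 (P(Q) = -4 + ((-4*Q)*Q + 4) = -4 + (-4*Q**2 + 4) = -4 + (4 - 4*Q**2) = -4*Q**2)
P(-9)*V(7) = -4*(-9)**2*9 = -4*81*9 = -324*9 = -2916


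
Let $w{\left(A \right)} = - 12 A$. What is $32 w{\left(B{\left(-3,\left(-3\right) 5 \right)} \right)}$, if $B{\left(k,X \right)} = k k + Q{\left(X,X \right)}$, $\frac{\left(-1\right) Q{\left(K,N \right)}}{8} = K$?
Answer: $-49536$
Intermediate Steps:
$Q{\left(K,N \right)} = - 8 K$
$B{\left(k,X \right)} = k^{2} - 8 X$ ($B{\left(k,X \right)} = k k - 8 X = k^{2} - 8 X$)
$32 w{\left(B{\left(-3,\left(-3\right) 5 \right)} \right)} = 32 \left(- 12 \left(\left(-3\right)^{2} - 8 \left(\left(-3\right) 5\right)\right)\right) = 32 \left(- 12 \left(9 - -120\right)\right) = 32 \left(- 12 \left(9 + 120\right)\right) = 32 \left(\left(-12\right) 129\right) = 32 \left(-1548\right) = -49536$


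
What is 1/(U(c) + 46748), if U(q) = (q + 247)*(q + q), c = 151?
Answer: 1/166944 ≈ 5.9900e-6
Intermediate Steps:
U(q) = 2*q*(247 + q) (U(q) = (247 + q)*(2*q) = 2*q*(247 + q))
1/(U(c) + 46748) = 1/(2*151*(247 + 151) + 46748) = 1/(2*151*398 + 46748) = 1/(120196 + 46748) = 1/166944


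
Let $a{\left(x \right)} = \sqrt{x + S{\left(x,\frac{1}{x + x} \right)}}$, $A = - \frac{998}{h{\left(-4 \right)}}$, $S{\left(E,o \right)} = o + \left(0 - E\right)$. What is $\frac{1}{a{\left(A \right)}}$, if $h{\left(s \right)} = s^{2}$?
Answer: $- \frac{i \sqrt{499}}{2} \approx - 11.169 i$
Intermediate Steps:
$S{\left(E,o \right)} = o - E$
$A = - \frac{499}{8}$ ($A = - \frac{998}{\left(-4\right)^{2}} = - \frac{998}{16} = \left(-998\right) \frac{1}{16} = - \frac{499}{8} \approx -62.375$)
$a{\left(x \right)} = \frac{\sqrt{2} \sqrt{\frac{1}{x}}}{2}$ ($a{\left(x \right)} = \sqrt{x - \left(x - \frac{1}{x + x}\right)} = \sqrt{x - \left(x - \frac{1}{2 x}\right)} = \sqrt{\frac{1}{2 x}} = \frac{\sqrt{2} \sqrt{\frac{1}{x}}}{2}$)
$\frac{1}{a{\left(A \right)}} = \frac{1}{\frac{1}{2} \sqrt{2} \sqrt{\frac{1}{- \frac{499}{8}}}} = \frac{1}{\frac{1}{2} \sqrt{2} \sqrt{- \frac{8}{499}}} = \frac{1}{\frac{1}{2} \sqrt{2} \frac{2 i \sqrt{998}}{499}} = \frac{1}{\frac{2}{499} i \sqrt{499}} = - \frac{i \sqrt{499}}{2}$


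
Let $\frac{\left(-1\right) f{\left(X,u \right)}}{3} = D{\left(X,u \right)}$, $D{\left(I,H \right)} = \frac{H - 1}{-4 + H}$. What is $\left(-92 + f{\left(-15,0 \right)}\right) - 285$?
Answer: $- \frac{1511}{4} \approx -377.75$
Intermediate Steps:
$D{\left(I,H \right)} = \frac{-1 + H}{-4 + H}$
$f{\left(X,u \right)} = - \frac{3 \left(-1 + u\right)}{-4 + u}$ ($f{\left(X,u \right)} = - 3 \frac{-1 + u}{-4 + u} = - \frac{3 \left(-1 + u\right)}{-4 + u}$)
$\left(-92 + f{\left(-15,0 \right)}\right) - 285 = \left(-92 + \frac{3 \left(1 - 0\right)}{-4 + 0}\right) - 285 = \left(-92 + \frac{3 \left(1 + 0\right)}{-4}\right) - 285 = \left(-92 + 3 \left(- \frac{1}{4}\right) 1\right) - 285 = \left(-92 - \frac{3}{4}\right) - 285 = - \frac{371}{4} - 285 = - \frac{1511}{4}$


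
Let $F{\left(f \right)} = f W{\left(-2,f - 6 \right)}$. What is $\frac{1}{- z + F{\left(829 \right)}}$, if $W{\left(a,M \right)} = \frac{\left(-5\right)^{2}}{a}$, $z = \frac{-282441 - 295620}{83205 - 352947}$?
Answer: $- \frac{4087}{42360296} \approx -9.6482 \cdot 10^{-5}$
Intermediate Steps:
$z = \frac{17517}{8174}$ ($z = - \frac{578061}{-269742} = \left(-578061\right) \left(- \frac{1}{269742}\right) = \frac{17517}{8174} \approx 2.143$)
$W{\left(a,M \right)} = \frac{25}{a}$
$F{\left(f \right)} = - \frac{25 f}{2}$ ($F{\left(f \right)} = f \frac{25}{-2} = f 25 \left(- \frac{1}{2}\right) = f \left(- \frac{25}{2}\right) = - \frac{25 f}{2}$)
$\frac{1}{- z + F{\left(829 \right)}} = \frac{1}{\left(-1\right) \frac{17517}{8174} - \frac{20725}{2}} = \frac{1}{- \frac{17517}{8174} - \frac{20725}{2}} = \frac{1}{- \frac{42360296}{4087}} = - \frac{4087}{42360296}$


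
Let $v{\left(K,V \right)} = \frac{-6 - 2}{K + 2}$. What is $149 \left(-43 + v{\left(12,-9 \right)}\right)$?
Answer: $- \frac{45445}{7} \approx -6492.1$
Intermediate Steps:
$v{\left(K,V \right)} = - \frac{8}{2 + K}$
$149 \left(-43 + v{\left(12,-9 \right)}\right) = 149 \left(-43 - \frac{8}{2 + 12}\right) = 149 \left(-43 - \frac{8}{14}\right) = 149 \left(-43 - \frac{4}{7}\right) = 149 \left(- \frac{305}{7}\right) = - \frac{45445}{7}$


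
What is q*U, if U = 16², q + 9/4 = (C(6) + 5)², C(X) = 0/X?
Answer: 5824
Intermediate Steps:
C(X) = 0
q = 91/4 (q = -9/4 + (0 + 5)² = -9/4 + 5² = -9/4 + 25 = 91/4 ≈ 22.750)
U = 256
q*U = (91/4)*256 = 5824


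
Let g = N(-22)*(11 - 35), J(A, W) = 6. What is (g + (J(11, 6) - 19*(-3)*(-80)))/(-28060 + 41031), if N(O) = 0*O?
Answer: -4554/12971 ≈ -0.35109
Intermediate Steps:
N(O) = 0
g = 0 (g = 0*(11 - 35) = 0*(-24) = 0)
(g + (J(11, 6) - 19*(-3)*(-80)))/(-28060 + 41031) = (0 + (6 - 19*(-3)*(-80)))/(-28060 + 41031) = (0 + (6 + 57*(-80)))/12971 = (0 + (6 - 4560))*(1/12971) = (0 - 4554)*(1/12971) = -4554*1/12971 = -4554/12971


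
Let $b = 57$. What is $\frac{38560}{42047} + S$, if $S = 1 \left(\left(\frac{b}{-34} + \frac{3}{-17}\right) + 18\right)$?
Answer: $\frac{24394843}{1429598} \approx 17.064$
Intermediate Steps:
$S = \frac{549}{34}$ ($S = 1 \left(\left(\frac{57}{-34} + \frac{3}{-17}\right) + 18\right) = 1 \left(\left(57 \left(- \frac{1}{34}\right) + 3 \left(- \frac{1}{17}\right)\right) + 18\right) = 1 \left(\left(- \frac{57}{34} - \frac{3}{17}\right) + 18\right) = 1 \left(- \frac{63}{34} + 18\right) = 1 \cdot \frac{549}{34} = \frac{549}{34} \approx 16.147$)
$\frac{38560}{42047} + S = \frac{38560}{42047} + \frac{549}{34} = \frac{24394843}{1429598}$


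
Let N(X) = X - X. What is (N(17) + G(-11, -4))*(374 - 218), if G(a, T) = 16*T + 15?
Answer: -7644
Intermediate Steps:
G(a, T) = 15 + 16*T
N(X) = 0
(N(17) + G(-11, -4))*(374 - 218) = (0 + (15 + 16*(-4)))*(374 - 218) = (0 + (15 - 64))*156 = (0 - 49)*156 = -49*156 = -7644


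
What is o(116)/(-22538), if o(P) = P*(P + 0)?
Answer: -6728/11269 ≈ -0.59704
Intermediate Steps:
o(P) = P² (o(P) = P*P = P²)
o(116)/(-22538) = 116²/(-22538) = 13456*(-1/22538) = -6728/11269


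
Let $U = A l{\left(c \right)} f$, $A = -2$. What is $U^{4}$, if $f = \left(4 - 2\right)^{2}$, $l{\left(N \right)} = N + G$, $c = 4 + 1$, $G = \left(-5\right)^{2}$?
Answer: $3317760000$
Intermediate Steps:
$G = 25$
$c = 5$
$l{\left(N \right)} = 25 + N$ ($l{\left(N \right)} = N + 25 = 25 + N$)
$f = 4$ ($f = 2^{2} = 4$)
$U = -240$ ($U = - 2 \left(25 + 5\right) 4 = \left(-2\right) 30 \cdot 4 = \left(-60\right) 4 = -240$)
$U^{4} = \left(-240\right)^{4} = 3317760000$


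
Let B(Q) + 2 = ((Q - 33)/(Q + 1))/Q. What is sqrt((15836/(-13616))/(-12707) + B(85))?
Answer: 19*I*sqrt(25196017035496705)/2136427910 ≈ 1.4117*I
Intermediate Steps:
B(Q) = -2 + (-33 + Q)/(Q*(1 + Q)) (B(Q) = -2 + ((Q - 33)/(Q + 1))/Q = -2 + ((-33 + Q)/(1 + Q))/Q = -2 + (-33 + Q)/(Q*(1 + Q)))
sqrt((15836/(-13616))/(-12707) + B(85)) = sqrt((15836/(-13616))/(-12707) + (-33 - 1*85 - 2*85**2)/(85*(1 + 85))) = sqrt((15836*(-1/13616))*(-1/12707) + (1/85)*(-33 - 85 - 2*7225)/86) = sqrt(-107/92*(-1/12707) + (1/85)*(1/86)*(-33 - 85 - 14450)) = sqrt(107/1169044 + (1/85)*(1/86)*(-14568)) = sqrt(107/1169044 - 7284/3655) = sqrt(-8514925411/4272855820) = 19*I*sqrt(25196017035496705)/2136427910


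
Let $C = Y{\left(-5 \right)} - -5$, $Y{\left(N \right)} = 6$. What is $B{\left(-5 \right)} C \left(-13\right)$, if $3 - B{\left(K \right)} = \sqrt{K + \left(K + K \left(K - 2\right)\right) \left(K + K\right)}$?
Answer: $-429 + 143 i \sqrt{305} \approx -429.0 + 2497.4 i$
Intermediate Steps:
$B{\left(K \right)} = 3 - \sqrt{K + 2 K \left(K + K \left(-2 + K\right)\right)}$ ($B{\left(K \right)} = 3 - \sqrt{K + \left(K + K \left(K - 2\right)\right) \left(K + K\right)} = 3 - \sqrt{K + \left(K + K \left(-2 + K\right)\right) 2 K} = 3 - \sqrt{K + 2 K \left(K + K \left(-2 + K\right)\right)}$)
$C = 11$ ($C = 6 - -5 = 6 + 5 = 11$)
$B{\left(-5 \right)} C \left(-13\right) = \left(3 - \sqrt{- 5 \left(1 - -10 + 2 \left(-5\right)^{2}\right)}\right) 11 \left(-13\right) = \left(3 - \sqrt{- 5 \left(1 + 10 + 2 \cdot 25\right)}\right) 11 \left(-13\right) = \left(3 - \sqrt{- 5 \left(1 + 10 + 50\right)}\right) 11 \left(-13\right) = \left(3 - \sqrt{\left(-5\right) 61}\right) 11 \left(-13\right) = \left(3 - \sqrt{-305}\right) 11 \left(-13\right) = \left(3 - i \sqrt{305}\right) 11 \left(-13\right) = \left(33 - 11 i \sqrt{305}\right) \left(-13\right) = -429 + 143 i \sqrt{305}$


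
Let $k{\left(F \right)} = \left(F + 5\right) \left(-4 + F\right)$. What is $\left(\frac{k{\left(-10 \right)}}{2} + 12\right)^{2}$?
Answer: $2209$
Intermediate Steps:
$k{\left(F \right)} = \left(-4 + F\right) \left(5 + F\right)$ ($k{\left(F \right)} = \left(5 + F\right) \left(-4 + F\right) = \left(-4 + F\right) \left(5 + F\right)$)
$\left(\frac{k{\left(-10 \right)}}{2} + 12\right)^{2} = \left(\frac{-20 - 10 + \left(-10\right)^{2}}{2} + 12\right)^{2} = \left(\left(-20 - 10 + 100\right) \frac{1}{2} + 12\right)^{2} = \left(70 \cdot \frac{1}{2} + 12\right)^{2} = \left(35 + 12\right)^{2} = 47^{2} = 2209$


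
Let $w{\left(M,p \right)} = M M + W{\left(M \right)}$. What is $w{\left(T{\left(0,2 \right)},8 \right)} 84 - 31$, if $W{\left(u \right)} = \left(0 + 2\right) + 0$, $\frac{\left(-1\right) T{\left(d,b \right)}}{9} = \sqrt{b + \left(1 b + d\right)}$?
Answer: $27353$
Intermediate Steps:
$T{\left(d,b \right)} = - 9 \sqrt{d + 2 b}$ ($T{\left(d,b \right)} = - 9 \sqrt{b + \left(1 b + d\right)} = - 9 \sqrt{b + \left(b + d\right)} = - 9 \sqrt{d + 2 b}$)
$W{\left(u \right)} = 2$ ($W{\left(u \right)} = 2 + 0 = 2$)
$w{\left(M,p \right)} = 2 + M^{2}$ ($w{\left(M,p \right)} = M M + 2 = M^{2} + 2 = 2 + M^{2}$)
$w{\left(T{\left(0,2 \right)},8 \right)} 84 - 31 = \left(2 + \left(- 9 \sqrt{0 + 2 \cdot 2}\right)^{2}\right) 84 - 31 = \left(2 + \left(- 9 \sqrt{0 + 4}\right)^{2}\right) 84 - 31 = \left(2 + \left(- 9 \sqrt{4}\right)^{2}\right) 84 - 31 = \left(2 + \left(\left(-9\right) 2\right)^{2}\right) 84 - 31 = \left(2 + \left(-18\right)^{2}\right) 84 - 31 = \left(2 + 324\right) 84 - 31 = 326 \cdot 84 - 31 = 27384 - 31 = 27353$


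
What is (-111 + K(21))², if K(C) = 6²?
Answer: 5625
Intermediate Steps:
K(C) = 36
(-111 + K(21))² = (-111 + 36)² = (-75)² = 5625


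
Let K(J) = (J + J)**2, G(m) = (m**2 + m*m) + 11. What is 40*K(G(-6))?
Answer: 1102240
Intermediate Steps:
G(m) = 11 + 2*m**2 (G(m) = (m**2 + m**2) + 11 = 2*m**2 + 11 = 11 + 2*m**2)
K(J) = 4*J**2 (K(J) = (2*J)**2 = 4*J**2)
40*K(G(-6)) = 40*(4*(11 + 2*(-6)**2)**2) = 40*(4*(11 + 2*36)**2) = 40*(4*(11 + 72)**2) = 40*(4*83**2) = 40*(4*6889) = 40*27556 = 1102240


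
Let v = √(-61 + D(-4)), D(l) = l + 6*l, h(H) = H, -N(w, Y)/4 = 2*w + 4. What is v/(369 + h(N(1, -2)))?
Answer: I*√89/345 ≈ 0.027345*I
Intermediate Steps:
N(w, Y) = -16 - 8*w (N(w, Y) = -4*(2*w + 4) = -4*(4 + 2*w) = -16 - 8*w)
D(l) = 7*l
v = I*√89 (v = √(-61 + 7*(-4)) = √(-61 - 28) = √(-89) = I*√89 ≈ 9.434*I)
v/(369 + h(N(1, -2))) = (I*√89)/(369 + (-16 - 8*1)) = (I*√89)/(369 + (-16 - 8)) = (I*√89)/(369 - 24) = (I*√89)/345 = (I*√89)*(1/345) = I*√89/345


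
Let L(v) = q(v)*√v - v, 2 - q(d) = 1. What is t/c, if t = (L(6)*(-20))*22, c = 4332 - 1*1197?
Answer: 16/19 - 8*√6/57 ≈ 0.49832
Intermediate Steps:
q(d) = 1 (q(d) = 2 - 1*1 = 2 - 1 = 1)
c = 3135 (c = 4332 - 1197 = 3135)
L(v) = √v - v (L(v) = 1*√v - v = √v - v)
t = 2640 - 440*√6 (t = ((√6 - 1*6)*(-20))*22 = ((√6 - 6)*(-20))*22 = ((-6 + √6)*(-20))*22 = (120 - 20*√6)*22 = 2640 - 440*√6 ≈ 1562.2)
t/c = (2640 - 440*√6)/3135 = (2640 - 440*√6)*(1/3135) = 16/19 - 8*√6/57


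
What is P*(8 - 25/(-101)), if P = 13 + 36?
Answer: 40817/101 ≈ 404.13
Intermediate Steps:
P = 49
P*(8 - 25/(-101)) = 49*(8 - 25/(-101)) = 49*(8 - 25*(-1/101)) = 49*(8 + 25/101) = 49*(833/101) = 40817/101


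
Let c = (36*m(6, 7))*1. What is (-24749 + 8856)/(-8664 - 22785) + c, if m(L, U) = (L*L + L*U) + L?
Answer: 95117669/31449 ≈ 3024.5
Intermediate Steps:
m(L, U) = L + L**2 + L*U (m(L, U) = (L**2 + L*U) + L = L + L**2 + L*U)
c = 3024 (c = (36*(6*(1 + 6 + 7)))*1 = (36*(6*14))*1 = (36*84)*1 = 3024*1 = 3024)
(-24749 + 8856)/(-8664 - 22785) + c = (-24749 + 8856)/(-8664 - 22785) + 3024 = -15893/(-31449) + 3024 = -15893*(-1/31449) + 3024 = 15893/31449 + 3024 = 95117669/31449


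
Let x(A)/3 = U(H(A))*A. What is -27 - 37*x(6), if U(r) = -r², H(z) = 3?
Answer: 5967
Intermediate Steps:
x(A) = -27*A (x(A) = 3*((-1*3²)*A) = 3*((-1*9)*A) = 3*(-9*A) = -27*A)
-27 - 37*x(6) = -27 - (-999)*6 = -27 - 37*(-162) = -27 + 5994 = 5967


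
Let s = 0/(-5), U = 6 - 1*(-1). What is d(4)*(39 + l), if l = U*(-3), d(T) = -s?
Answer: 0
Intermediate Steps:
U = 7 (U = 6 + 1 = 7)
s = 0 (s = 0*(-⅕) = 0)
d(T) = 0 (d(T) = -1*0 = 0)
l = -21 (l = 7*(-3) = -21)
d(4)*(39 + l) = 0*(39 - 21) = 0*18 = 0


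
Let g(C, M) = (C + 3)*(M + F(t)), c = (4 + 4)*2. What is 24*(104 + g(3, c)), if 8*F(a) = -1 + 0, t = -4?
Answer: 4782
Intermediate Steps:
F(a) = -1/8 (F(a) = (-1 + 0)/8 = (1/8)*(-1) = -1/8)
c = 16 (c = 8*2 = 16)
g(C, M) = (3 + C)*(-1/8 + M) (g(C, M) = (C + 3)*(M - 1/8) = (3 + C)*(-1/8 + M))
24*(104 + g(3, c)) = 24*(104 + (-3/8 + 3*16 - 1/8*3 + 3*16)) = 24*(104 + (-3/8 + 48 - 3/8 + 48)) = 24*(104 + 381/4) = 24*(797/4) = 4782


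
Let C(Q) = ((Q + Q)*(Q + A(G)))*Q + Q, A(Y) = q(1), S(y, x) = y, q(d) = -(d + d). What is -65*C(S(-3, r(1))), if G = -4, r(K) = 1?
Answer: 6045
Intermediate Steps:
q(d) = -2*d
A(Y) = -2 (A(Y) = -2*1 = -2)
C(Q) = Q + 2*Q**2*(-2 + Q) (C(Q) = ((Q + Q)*(Q - 2))*Q + Q = ((2*Q)*(-2 + Q))*Q + Q = (2*Q*(-2 + Q))*Q + Q = 2*Q**2*(-2 + Q) + Q = Q + 2*Q**2*(-2 + Q))
-65*C(S(-3, r(1))) = -(-195)*(1 - 4*(-3) + 2*(-3)**2) = -(-195)*(1 + 12 + 2*9) = -(-195)*(1 + 12 + 18) = -(-195)*31 = -65*(-93) = 6045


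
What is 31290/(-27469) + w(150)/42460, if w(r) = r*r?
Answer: -35526045/58316687 ≈ -0.60919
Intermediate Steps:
w(r) = r**2
31290/(-27469) + w(150)/42460 = 31290/(-27469) + 150**2/42460 = 31290*(-1/27469) + 22500*(1/42460) = -31290/27469 + 1125/2123 = -35526045/58316687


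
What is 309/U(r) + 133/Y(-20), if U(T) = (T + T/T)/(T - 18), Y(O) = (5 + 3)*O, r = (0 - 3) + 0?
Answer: 518987/160 ≈ 3243.7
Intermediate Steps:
r = -3 (r = -3 + 0 = -3)
Y(O) = 8*O
U(T) = (1 + T)/(-18 + T) (U(T) = (T + 1)/(-18 + T) = (1 + T)/(-18 + T))
309/U(r) + 133/Y(-20) = 309/(((1 - 3)/(-18 - 3))) + 133/((8*(-20))) = 309/((-2/(-21))) + 133/(-160) = 309/((-1/21*(-2))) + 133*(-1/160) = 309/(2/21) - 133/160 = 309*(21/2) - 133/160 = 6489/2 - 133/160 = 518987/160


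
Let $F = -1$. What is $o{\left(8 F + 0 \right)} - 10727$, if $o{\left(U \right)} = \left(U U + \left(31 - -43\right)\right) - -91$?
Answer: $-10498$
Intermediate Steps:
$o{\left(U \right)} = 165 + U^{2}$ ($o{\left(U \right)} = \left(U^{2} + \left(31 + 43\right)\right) + 91 = \left(U^{2} + 74\right) + 91 = \left(74 + U^{2}\right) + 91 = 165 + U^{2}$)
$o{\left(8 F + 0 \right)} - 10727 = \left(165 + \left(8 \left(-1\right) + 0\right)^{2}\right) - 10727 = \left(165 + \left(-8 + 0\right)^{2}\right) - 10727 = \left(165 + \left(-8\right)^{2}\right) - 10727 = \left(165 + 64\right) - 10727 = 229 - 10727 = -10498$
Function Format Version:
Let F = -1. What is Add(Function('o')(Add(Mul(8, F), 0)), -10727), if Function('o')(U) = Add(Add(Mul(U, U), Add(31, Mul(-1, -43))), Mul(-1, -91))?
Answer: -10498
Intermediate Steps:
Function('o')(U) = Add(165, Pow(U, 2)) (Function('o')(U) = Add(Add(Pow(U, 2), Add(31, 43)), 91) = Add(Add(Pow(U, 2), 74), 91) = Add(Add(74, Pow(U, 2)), 91) = Add(165, Pow(U, 2)))
Add(Function('o')(Add(Mul(8, F), 0)), -10727) = Add(Add(165, Pow(Add(Mul(8, -1), 0), 2)), -10727) = Add(Add(165, Pow(Add(-8, 0), 2)), -10727) = Add(Add(165, Pow(-8, 2)), -10727) = Add(Add(165, 64), -10727) = Add(229, -10727) = -10498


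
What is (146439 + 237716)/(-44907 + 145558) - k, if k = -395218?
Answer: 39779471073/100651 ≈ 3.9522e+5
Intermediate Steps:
(146439 + 237716)/(-44907 + 145558) - k = (146439 + 237716)/(-44907 + 145558) - 1*(-395218) = 384155/100651 + 395218 = 39779471073/100651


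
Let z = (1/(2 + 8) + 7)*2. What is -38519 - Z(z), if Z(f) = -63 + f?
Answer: -192351/5 ≈ -38470.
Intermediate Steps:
z = 71/5 (z = (1/10 + 7)*2 = (71/10)*2 = 71/5 ≈ 14.200)
-38519 - Z(z) = -38519 - (-63 + 71/5) = -38519 - 1*(-244/5) = -38519 + 244/5 = -192351/5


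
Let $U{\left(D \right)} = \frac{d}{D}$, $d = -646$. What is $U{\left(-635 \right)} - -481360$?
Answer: $\frac{305664246}{635} \approx 4.8136 \cdot 10^{5}$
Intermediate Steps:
$U{\left(D \right)} = - \frac{646}{D}$
$U{\left(-635 \right)} - -481360 = - \frac{646}{-635} - -481360 = \left(-646\right) \left(- \frac{1}{635}\right) + 481360 = \frac{646}{635} + 481360 = \frac{305664246}{635}$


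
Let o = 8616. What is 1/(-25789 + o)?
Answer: -1/17173 ≈ -5.8231e-5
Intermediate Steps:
1/(-25789 + o) = 1/(-25789 + 8616) = 1/(-17173) = -1/17173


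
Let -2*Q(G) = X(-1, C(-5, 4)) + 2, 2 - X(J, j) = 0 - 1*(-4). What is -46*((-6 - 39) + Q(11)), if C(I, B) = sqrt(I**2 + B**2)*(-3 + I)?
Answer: 2070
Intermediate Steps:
C(I, B) = sqrt(B**2 + I**2)*(-3 + I)
X(J, j) = -2 (X(J, j) = 2 - (0 - 1*(-4)) = 2 - (0 + 4) = 2 - 1*4 = 2 - 4 = -2)
Q(G) = 0 (Q(G) = -(-2 + 2)/2 = -1/2*0 = 0)
-46*((-6 - 39) + Q(11)) = -46*((-6 - 39) + 0) = -46*(-45 + 0) = -46*(-45) = 2070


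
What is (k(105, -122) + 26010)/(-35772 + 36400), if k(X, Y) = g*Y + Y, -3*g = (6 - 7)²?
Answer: 38893/942 ≈ 41.288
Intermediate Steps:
g = -⅓ (g = -(6 - 7)²/3 = -⅓*(-1)² = -⅓*1 = -⅓ ≈ -0.33333)
k(X, Y) = 2*Y/3 (k(X, Y) = -Y/3 + Y = 2*Y/3)
(k(105, -122) + 26010)/(-35772 + 36400) = ((⅔)*(-122) + 26010)/(-35772 + 36400) = (-244/3 + 26010)/628 = (77786/3)*(1/628) = 38893/942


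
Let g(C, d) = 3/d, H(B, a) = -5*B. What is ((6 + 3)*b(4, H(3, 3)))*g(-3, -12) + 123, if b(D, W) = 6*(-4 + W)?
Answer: 759/2 ≈ 379.50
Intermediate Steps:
b(D, W) = -24 + 6*W
((6 + 3)*b(4, H(3, 3)))*g(-3, -12) + 123 = ((6 + 3)*(-24 + 6*(-5*3)))*(3/(-12)) + 123 = (9*(-24 + 6*(-15)))*(3*(-1/12)) + 123 = (9*(-24 - 90))*(-¼) + 123 = (9*(-114))*(-¼) + 123 = -1026*(-¼) + 123 = 513/2 + 123 = 759/2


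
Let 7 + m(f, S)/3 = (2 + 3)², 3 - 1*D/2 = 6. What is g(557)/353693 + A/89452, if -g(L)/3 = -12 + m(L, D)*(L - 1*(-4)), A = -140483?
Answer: -57814210111/31638546236 ≈ -1.8273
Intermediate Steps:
D = -6 (D = 6 - 2*6 = 6 - 12 = -6)
m(f, S) = 54 (m(f, S) = -21 + 3*(2 + 3)² = -21 + 3*5² = -21 + 3*25 = -21 + 75 = 54)
g(L) = -612 - 162*L (g(L) = -3*(-12 + 54*(L - 1*(-4))) = -3*(-12 + 54*(L + 4)) = -3*(-12 + 54*(4 + L)) = -3*(-12 + (216 + 54*L)) = -3*(204 + 54*L) = -612 - 162*L)
g(557)/353693 + A/89452 = (-612 - 162*557)/353693 - 140483/89452 = (-612 - 90234)*(1/353693) - 140483*1/89452 = -90846*1/353693 - 140483/89452 = -90846/353693 - 140483/89452 = -57814210111/31638546236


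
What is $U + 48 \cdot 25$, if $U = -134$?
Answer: $1066$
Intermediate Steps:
$U + 48 \cdot 25 = -134 + 48 \cdot 25 = -134 + 1200 = 1066$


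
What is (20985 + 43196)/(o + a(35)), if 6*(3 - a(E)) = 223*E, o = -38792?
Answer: -29622/18503 ≈ -1.6009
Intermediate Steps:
a(E) = 3 - 223*E/6
(20985 + 43196)/(o + a(35)) = (20985 + 43196)/(-38792 + (3 - 223/6*35)) = 64181/(-38792 + (3 - 7805/6)) = 64181/(-38792 - 7787/6) = 64181/(-240539/6) = 64181*(-6/240539) = -29622/18503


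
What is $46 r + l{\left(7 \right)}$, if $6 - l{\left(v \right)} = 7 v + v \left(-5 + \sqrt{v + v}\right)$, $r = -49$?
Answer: $-2262 - 7 \sqrt{14} \approx -2288.2$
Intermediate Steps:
$l{\left(v \right)} = 6 - 7 v - v \left(-5 + \sqrt{2} \sqrt{v}\right)$ ($l{\left(v \right)} = 6 - \left(7 v + v \left(-5 + \sqrt{v + v}\right)\right) = 6 - \left(7 v + v \left(-5 + \sqrt{2 v}\right)\right) = 6 - \left(7 v + v \left(-5 + \sqrt{2} \sqrt{v}\right)\right) = 6 - 7 v - v \left(-5 + \sqrt{2} \sqrt{v}\right)$)
$46 r + l{\left(7 \right)} = 46 \left(-49\right) - \left(8 + \sqrt{2} \cdot 7^{\frac{3}{2}}\right) = -2254 - \left(8 + \sqrt{2} \cdot 7 \sqrt{7}\right) = -2254 - \left(8 + 7 \sqrt{14}\right) = -2262 - 7 \sqrt{14}$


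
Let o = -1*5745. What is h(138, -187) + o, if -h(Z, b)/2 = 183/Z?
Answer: -132196/23 ≈ -5747.6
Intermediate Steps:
o = -5745
h(Z, b) = -366/Z
h(138, -187) + o = -366/138 - 5745 = -366*1/138 - 5745 = -61/23 - 5745 = -132196/23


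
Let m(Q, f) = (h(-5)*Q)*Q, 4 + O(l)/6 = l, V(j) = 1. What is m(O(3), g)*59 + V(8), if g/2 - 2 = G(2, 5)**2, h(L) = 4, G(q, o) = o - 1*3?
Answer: 8497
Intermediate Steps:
G(q, o) = -3 + o (G(q, o) = o - 3 = -3 + o)
O(l) = -24 + 6*l
g = 12 (g = 4 + 2*(-3 + 5)**2 = 4 + 2*2**2 = 4 + 2*4 = 4 + 8 = 12)
m(Q, f) = 4*Q**2 (m(Q, f) = (4*Q)*Q = 4*Q**2)
m(O(3), g)*59 + V(8) = (4*(-24 + 6*3)**2)*59 + 1 = (4*(-24 + 18)**2)*59 + 1 = (4*(-6)**2)*59 + 1 = (4*36)*59 + 1 = 144*59 + 1 = 8496 + 1 = 8497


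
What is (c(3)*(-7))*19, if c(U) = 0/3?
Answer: 0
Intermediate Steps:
c(U) = 0 (c(U) = 0*(⅓) = 0)
(c(3)*(-7))*19 = (0*(-7))*19 = 0*19 = 0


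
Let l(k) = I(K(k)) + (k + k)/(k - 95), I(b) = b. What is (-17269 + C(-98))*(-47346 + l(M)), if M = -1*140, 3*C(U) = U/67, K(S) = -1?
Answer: 2574741593417/3149 ≈ 8.1764e+8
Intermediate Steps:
C(U) = U/201 (C(U) = (U/67)/3 = U/201)
M = -140
l(k) = -1 + 2*k/(-95 + k) (l(k) = -1 + (k + k)/(k - 95) = -1 + (2*k)/(-95 + k) = -1 + 2*k/(-95 + k))
(-17269 + C(-98))*(-47346 + l(M)) = (-17269 + (1/201)*(-98))*(-47346 + (95 - 140)/(-95 - 140)) = (-17269 - 98/201)*(-47346 - 45/(-235)) = -3471167*(-47346 - 1/235*(-45))/201 = -3471167*(-47346 + 9/47)/201 = -3471167/201*(-2225253/47) = 2574741593417/3149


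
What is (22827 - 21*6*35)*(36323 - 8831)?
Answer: 506320164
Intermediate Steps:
(22827 - 21*6*35)*(36323 - 8831) = (22827 - 126*35)*27492 = (22827 - 4410)*27492 = 18417*27492 = 506320164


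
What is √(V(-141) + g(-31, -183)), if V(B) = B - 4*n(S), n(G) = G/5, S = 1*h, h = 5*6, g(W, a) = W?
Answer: 14*I ≈ 14.0*I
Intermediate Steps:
h = 30
S = 30 (S = 1*30 = 30)
n(G) = G/5 (n(G) = G*(⅕) = G/5)
V(B) = -24 + B (V(B) = B - 4*30/5 = B - 4*6 = B - 24 = -24 + B)
√(V(-141) + g(-31, -183)) = √((-24 - 141) - 31) = √(-165 - 31) = √(-196) = 14*I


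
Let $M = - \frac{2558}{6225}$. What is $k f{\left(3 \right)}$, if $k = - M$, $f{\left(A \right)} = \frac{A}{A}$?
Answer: $\frac{2558}{6225} \approx 0.41092$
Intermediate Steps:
$M = - \frac{2558}{6225}$ ($M = \left(-2558\right) \frac{1}{6225} = - \frac{2558}{6225} \approx -0.41092$)
$f{\left(A \right)} = 1$
$k = \frac{2558}{6225}$ ($k = \left(-1\right) \left(- \frac{2558}{6225}\right) = \frac{2558}{6225} \approx 0.41092$)
$k f{\left(3 \right)} = \frac{2558}{6225} \cdot 1 = \frac{2558}{6225}$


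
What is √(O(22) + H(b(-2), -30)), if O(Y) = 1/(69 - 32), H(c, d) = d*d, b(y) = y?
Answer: √1232137/37 ≈ 30.000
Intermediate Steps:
H(c, d) = d²
O(Y) = 1/37
√(O(22) + H(b(-2), -30)) = √(1/37 + (-30)²) = √(1/37 + 900) = √(33301/37) = √1232137/37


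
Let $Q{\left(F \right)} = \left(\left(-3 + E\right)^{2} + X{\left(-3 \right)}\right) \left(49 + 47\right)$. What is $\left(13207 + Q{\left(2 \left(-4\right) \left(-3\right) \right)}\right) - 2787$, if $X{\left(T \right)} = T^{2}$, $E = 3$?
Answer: $11284$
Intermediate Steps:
$Q{\left(F \right)} = 864$ ($Q{\left(F \right)} = \left(\left(-3 + 3\right)^{2} + \left(-3\right)^{2}\right) \left(49 + 47\right) = \left(0^{2} + 9\right) 96 = \left(0 + 9\right) 96 = 9 \cdot 96 = 864$)
$\left(13207 + Q{\left(2 \left(-4\right) \left(-3\right) \right)}\right) - 2787 = \left(13207 + 864\right) - 2787 = 14071 - 2787 = 11284$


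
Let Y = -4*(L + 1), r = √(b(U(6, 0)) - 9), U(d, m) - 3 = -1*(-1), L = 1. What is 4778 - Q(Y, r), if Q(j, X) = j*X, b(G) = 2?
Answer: 4778 + 8*I*√7 ≈ 4778.0 + 21.166*I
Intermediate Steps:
U(d, m) = 4 (U(d, m) = 3 - 1*(-1) = 3 + 1 = 4)
r = I*√7 (r = √(2 - 9) = √(-7) = I*√7 ≈ 2.6458*I)
Y = -8 (Y = -4*(1 + 1) = -4*2 = -8)
Q(j, X) = X*j
4778 - Q(Y, r) = 4778 - I*√7*(-8) = 4778 - (-8)*I*√7 = 4778 + 8*I*√7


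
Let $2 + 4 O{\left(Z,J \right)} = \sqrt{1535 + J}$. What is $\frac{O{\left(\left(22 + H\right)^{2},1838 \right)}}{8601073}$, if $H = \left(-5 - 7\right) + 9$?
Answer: $- \frac{1}{17202146} + \frac{\sqrt{3373}}{34404292} \approx 1.63 \cdot 10^{-6}$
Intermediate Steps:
$H = -3$ ($H = -12 + 9 = -3$)
$O{\left(Z,J \right)} = - \frac{1}{2} + \frac{\sqrt{1535 + J}}{4}$
$\frac{O{\left(\left(22 + H\right)^{2},1838 \right)}}{8601073} = \frac{- \frac{1}{2} + \frac{\sqrt{1535 + 1838}}{4}}{8601073} = \left(- \frac{1}{2} + \frac{\sqrt{3373}}{4}\right) \frac{1}{8601073} = - \frac{1}{17202146} + \frac{\sqrt{3373}}{34404292}$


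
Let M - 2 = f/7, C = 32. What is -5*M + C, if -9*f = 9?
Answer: 159/7 ≈ 22.714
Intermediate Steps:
f = -1 (f = -⅑*9 = -1)
M = 13/7 (M = 2 - 1/7 = 2 - 1*⅐ = 2 - ⅐ = 13/7 ≈ 1.8571)
-5*M + C = -5*13/7 + 32 = -65/7 + 32 = 159/7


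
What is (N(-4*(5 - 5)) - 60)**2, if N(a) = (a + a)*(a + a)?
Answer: 3600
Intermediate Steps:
N(a) = 4*a**2 (N(a) = (2*a)*(2*a) = 4*a**2)
(N(-4*(5 - 5)) - 60)**2 = (4*(-4*(5 - 5))**2 - 60)**2 = (4*(-4*0)**2 - 60)**2 = (4*0**2 - 60)**2 = (4*0 - 60)**2 = (0 - 60)**2 = (-60)**2 = 3600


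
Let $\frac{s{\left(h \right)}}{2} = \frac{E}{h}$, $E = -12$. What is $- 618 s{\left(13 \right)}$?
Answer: $\frac{14832}{13} \approx 1140.9$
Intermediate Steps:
$s{\left(h \right)} = - \frac{24}{h}$ ($s{\left(h \right)} = 2 \left(- \frac{12}{h}\right) = - \frac{24}{h}$)
$- 618 s{\left(13 \right)} = - 618 \left(- \frac{24}{13}\right) = - 618 \left(\left(-24\right) \frac{1}{13}\right) = \left(-618\right) \left(- \frac{24}{13}\right) = \frac{14832}{13}$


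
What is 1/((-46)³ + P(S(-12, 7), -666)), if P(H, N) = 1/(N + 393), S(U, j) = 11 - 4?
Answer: -273/26572729 ≈ -1.0274e-5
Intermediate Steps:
S(U, j) = 7
P(H, N) = 1/(393 + N)
1/((-46)³ + P(S(-12, 7), -666)) = 1/((-46)³ + 1/(393 - 666)) = 1/(-97336 + 1/(-273)) = 1/(-97336 - 1/273) = 1/(-26572729/273) = -273/26572729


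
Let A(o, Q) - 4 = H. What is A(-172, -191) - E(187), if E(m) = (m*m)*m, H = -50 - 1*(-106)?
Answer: -6539143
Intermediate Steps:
H = 56 (H = -50 + 106 = 56)
A(o, Q) = 60 (A(o, Q) = 4 + 56 = 60)
E(m) = m³ (E(m) = m²*m = m³)
A(-172, -191) - E(187) = 60 - 1*187³ = 60 - 1*6539203 = 60 - 6539203 = -6539143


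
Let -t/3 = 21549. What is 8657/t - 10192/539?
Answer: -1231073/64647 ≈ -19.043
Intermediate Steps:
t = -64647 (t = -3*21549 = -64647)
8657/t - 10192/539 = 8657/(-64647) - 10192/539 = 8657*(-1/64647) - 10192*1/539 = -787/5877 - 208/11 = -1231073/64647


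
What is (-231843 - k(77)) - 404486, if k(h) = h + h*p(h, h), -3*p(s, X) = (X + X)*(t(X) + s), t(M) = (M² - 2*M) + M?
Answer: 68396864/3 ≈ 2.2799e+7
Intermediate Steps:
t(M) = M² - M
p(s, X) = -2*X*(s + X*(-1 + X))/3 (p(s, X) = -(X + X)*(X*(-1 + X) + s)/3 = -2*X*(s + X*(-1 + X))/3)
k(h) = h - 2*h⁴/3 (k(h) = h + h*(2*h*(h - h - h²)/3) = h + h*(2*h*(-h²)/3) = h + h*(-2*h³/3) = h - 2*h⁴/3)
(-231843 - k(77)) - 404486 = (-231843 - (77 - ⅔*77⁴)) - 404486 = (-231843 - (77 - ⅔*35153041)) - 404486 = (-231843 - (77 - 70306082/3)) - 404486 = (-231843 - 1*(-70305851/3)) - 404486 = (-231843 + 70305851/3) - 404486 = 69610322/3 - 404486 = 68396864/3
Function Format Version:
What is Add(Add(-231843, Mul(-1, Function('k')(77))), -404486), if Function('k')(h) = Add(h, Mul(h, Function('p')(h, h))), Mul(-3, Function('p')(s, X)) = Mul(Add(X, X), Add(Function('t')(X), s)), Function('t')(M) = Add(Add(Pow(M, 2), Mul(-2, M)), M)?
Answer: Rational(68396864, 3) ≈ 2.2799e+7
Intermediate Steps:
Function('t')(M) = Add(Pow(M, 2), Mul(-1, M))
Function('p')(s, X) = Mul(Rational(-2, 3), X, Add(s, Mul(X, Add(-1, X)))) (Function('p')(s, X) = Mul(Rational(-1, 3), Mul(Add(X, X), Add(Mul(X, Add(-1, X)), s))) = Mul(Rational(-1, 3), Mul(Mul(2, X), Add(s, Mul(X, Add(-1, X))))) = Mul(Rational(-1, 3), Mul(2, X, Add(s, Mul(X, Add(-1, X))))) = Mul(Rational(-2, 3), X, Add(s, Mul(X, Add(-1, X)))))
Function('k')(h) = Add(h, Mul(Rational(-2, 3), Pow(h, 4))) (Function('k')(h) = Add(h, Mul(h, Mul(Rational(2, 3), h, Add(h, Mul(-1, h), Mul(-1, Pow(h, 2)))))) = Add(h, Mul(h, Mul(Rational(2, 3), h, Mul(-1, Pow(h, 2))))) = Add(h, Mul(h, Mul(Rational(-2, 3), Pow(h, 3)))) = Add(h, Mul(Rational(-2, 3), Pow(h, 4))))
Add(Add(-231843, Mul(-1, Function('k')(77))), -404486) = Add(Add(-231843, Mul(-1, Add(77, Mul(Rational(-2, 3), Pow(77, 4))))), -404486) = Add(Add(-231843, Mul(-1, Add(77, Mul(Rational(-2, 3), 35153041)))), -404486) = Add(Add(-231843, Mul(-1, Add(77, Rational(-70306082, 3)))), -404486) = Add(Add(-231843, Mul(-1, Rational(-70305851, 3))), -404486) = Add(Add(-231843, Rational(70305851, 3)), -404486) = Add(Rational(69610322, 3), -404486) = Rational(68396864, 3)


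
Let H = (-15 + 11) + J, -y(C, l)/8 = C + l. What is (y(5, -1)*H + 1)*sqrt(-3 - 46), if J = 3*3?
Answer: -1113*I ≈ -1113.0*I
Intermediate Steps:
y(C, l) = -8*C - 8*l (y(C, l) = -8*(C + l) = -8*C - 8*l)
J = 9
H = 5 (H = (-15 + 11) + 9 = -4 + 9 = 5)
(y(5, -1)*H + 1)*sqrt(-3 - 46) = ((-8*5 - 8*(-1))*5 + 1)*sqrt(-3 - 46) = ((-40 + 8)*5 + 1)*sqrt(-49) = (-32*5 + 1)*(7*I) = (-160 + 1)*(7*I) = -1113*I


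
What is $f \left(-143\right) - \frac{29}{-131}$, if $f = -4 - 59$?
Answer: $\frac{1180208}{131} \approx 9009.2$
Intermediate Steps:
$f = -63$
$f \left(-143\right) - \frac{29}{-131} = \left(-63\right) \left(-143\right) - \frac{29}{-131} = 9009 - - \frac{29}{131} = 9009 + \frac{29}{131} = \frac{1180208}{131}$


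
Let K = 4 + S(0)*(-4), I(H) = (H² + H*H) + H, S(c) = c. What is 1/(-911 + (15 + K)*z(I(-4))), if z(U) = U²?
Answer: 1/13985 ≈ 7.1505e-5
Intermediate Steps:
I(H) = H + 2*H² (I(H) = (H² + H²) + H = 2*H² + H = H + 2*H²)
K = 4 (K = 4 + 0*(-4) = 4 + 0 = 4)
1/(-911 + (15 + K)*z(I(-4))) = 1/(-911 + (15 + 4)*(-4*(1 + 2*(-4)))²) = 1/(-911 + 19*(-4*(1 - 8))²) = 1/(-911 + 19*(-4*(-7))²) = 1/(-911 + 19*28²) = 1/(-911 + 19*784) = 1/(-911 + 14896) = 1/13985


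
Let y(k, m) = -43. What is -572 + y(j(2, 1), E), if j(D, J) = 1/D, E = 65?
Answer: -615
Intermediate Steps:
-572 + y(j(2, 1), E) = -572 - 43 = -615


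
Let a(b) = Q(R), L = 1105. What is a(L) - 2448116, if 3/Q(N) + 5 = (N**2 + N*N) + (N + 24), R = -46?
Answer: -10294327777/4205 ≈ -2.4481e+6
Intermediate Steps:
Q(N) = 3/(19 + N + 2*N**2) (Q(N) = 3/(-5 + ((N**2 + N*N) + (N + 24))) = 3/(-5 + ((N**2 + N**2) + (24 + N))) = 3/(-5 + (2*N**2 + (24 + N))) = 3/(-5 + (24 + N + 2*N**2)) = 3/(19 + N + 2*N**2))
a(b) = 3/4205 (a(b) = 3/(19 - 46 + 2*(-46)**2) = 3/(19 - 46 + 2*2116) = 3/(19 - 46 + 4232) = 3/4205)
a(L) - 2448116 = 3/4205 - 2448116 = -10294327777/4205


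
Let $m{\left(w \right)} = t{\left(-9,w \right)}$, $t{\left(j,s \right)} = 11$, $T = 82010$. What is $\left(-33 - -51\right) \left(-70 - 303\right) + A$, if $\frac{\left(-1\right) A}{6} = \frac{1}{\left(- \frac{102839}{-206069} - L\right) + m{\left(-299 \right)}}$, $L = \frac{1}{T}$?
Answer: $- \frac{1304836549278594}{194330525911} \approx -6714.5$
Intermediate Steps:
$L = \frac{1}{82010} \approx 1.2194 \cdot 10^{-5}$
$m{\left(w \right)} = 11$
$A = - \frac{101398312140}{194330525911}$ ($A = - \frac{6}{\left(- \frac{102839}{-206069} - \frac{1}{82010}\right) + 11} = - \frac{6}{\left(\left(-102839\right) \left(- \frac{1}{206069}\right) - \frac{1}{82010}\right) + 11} = - \frac{6}{\left(\frac{102839}{206069} - \frac{1}{82010}\right) + 11} = - \frac{6}{\frac{8433620321}{16899718690} + 11} = - \frac{6}{\frac{194330525911}{16899718690}} = \left(-6\right) \frac{16899718690}{194330525911} = - \frac{101398312140}{194330525911} \approx -0.52178$)
$\left(-33 - -51\right) \left(-70 - 303\right) + A = \left(-33 - -51\right) \left(-70 - 303\right) - \frac{101398312140}{194330525911} = \left(-33 + 51\right) \left(-373\right) - \frac{101398312140}{194330525911} = 18 \left(-373\right) - \frac{101398312140}{194330525911} = -6714 - \frac{101398312140}{194330525911} = - \frac{1304836549278594}{194330525911}$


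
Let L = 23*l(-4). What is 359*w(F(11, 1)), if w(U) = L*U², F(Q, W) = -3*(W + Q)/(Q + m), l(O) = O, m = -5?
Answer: -1189008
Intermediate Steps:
F(Q, W) = -3*(Q + W)/(-5 + Q) (F(Q, W) = -3*(W + Q)/(Q - 5) = -3*(Q + W)/(-5 + Q))
L = -92 (L = 23*(-4) = -92)
w(U) = -92*U²
359*w(F(11, 1)) = 359*(-92*9*(-1*11 - 1*1)²/(-5 + 11)²) = 359*(-92*(-11 - 1)²/4) = 359*(-92*(3*(⅙)*(-12))²) = 359*(-92*(-6)²) = 359*(-92*36) = 359*(-3312) = -1189008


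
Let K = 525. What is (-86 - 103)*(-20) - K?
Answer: 3255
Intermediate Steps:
(-86 - 103)*(-20) - K = (-86 - 103)*(-20) - 1*525 = -189*(-20) - 525 = 3780 - 525 = 3255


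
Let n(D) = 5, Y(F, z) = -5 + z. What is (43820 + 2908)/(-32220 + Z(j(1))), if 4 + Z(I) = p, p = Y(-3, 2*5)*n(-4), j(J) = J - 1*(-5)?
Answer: -15576/10733 ≈ -1.4512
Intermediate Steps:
j(J) = 5 + J (j(J) = J + 5 = 5 + J)
p = 25 (p = (-5 + 2*5)*5 = (-5 + 10)*5 = 5*5 = 25)
Z(I) = 21 (Z(I) = -4 + 25 = 21)
(43820 + 2908)/(-32220 + Z(j(1))) = (43820 + 2908)/(-32220 + 21) = 46728/(-32199) = 46728*(-1/32199) = -15576/10733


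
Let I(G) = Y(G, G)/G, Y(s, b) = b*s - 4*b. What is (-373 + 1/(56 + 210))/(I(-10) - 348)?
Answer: 99217/96292 ≈ 1.0304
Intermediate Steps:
Y(s, b) = -4*b + b*s
I(G) = -4 + G (I(G) = (G*(-4 + G))/G = -4 + G)
(-373 + 1/(56 + 210))/(I(-10) - 348) = (-373 + 1/(56 + 210))/((-4 - 10) - 348) = (-373 + 1/266)/(-14 - 348) = (-373 + 1/266)/(-362) = -99217/266*(-1/362) = 99217/96292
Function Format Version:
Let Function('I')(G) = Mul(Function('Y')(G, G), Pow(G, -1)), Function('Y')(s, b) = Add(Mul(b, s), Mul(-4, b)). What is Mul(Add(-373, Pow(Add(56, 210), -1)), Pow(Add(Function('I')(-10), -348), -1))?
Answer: Rational(99217, 96292) ≈ 1.0304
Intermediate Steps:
Function('Y')(s, b) = Add(Mul(-4, b), Mul(b, s))
Function('I')(G) = Add(-4, G) (Function('I')(G) = Mul(Mul(G, Add(-4, G)), Pow(G, -1)) = Add(-4, G))
Mul(Add(-373, Pow(Add(56, 210), -1)), Pow(Add(Function('I')(-10), -348), -1)) = Mul(Add(-373, Pow(Add(56, 210), -1)), Pow(Add(Add(-4, -10), -348), -1)) = Mul(Add(-373, Pow(266, -1)), Pow(Add(-14, -348), -1)) = Mul(Add(-373, Rational(1, 266)), Pow(-362, -1)) = Mul(Rational(-99217, 266), Rational(-1, 362)) = Rational(99217, 96292)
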